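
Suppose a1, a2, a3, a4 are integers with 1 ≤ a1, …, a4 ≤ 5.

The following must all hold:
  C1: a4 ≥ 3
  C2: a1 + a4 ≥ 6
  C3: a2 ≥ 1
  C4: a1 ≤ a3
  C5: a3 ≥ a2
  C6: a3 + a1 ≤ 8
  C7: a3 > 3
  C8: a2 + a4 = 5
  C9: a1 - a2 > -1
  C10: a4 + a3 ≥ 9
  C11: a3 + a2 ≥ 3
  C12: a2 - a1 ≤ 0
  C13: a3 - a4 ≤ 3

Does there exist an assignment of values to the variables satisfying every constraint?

One satisfying assignment is a1 = 3, a2 = 1, a3 = 5, a4 = 4.
For the less obvious constraints — constraint 2: a1 + a4 = 7; constraint 6: a3 + a1 = 8 — and the others hold by inspection.

Satisfiable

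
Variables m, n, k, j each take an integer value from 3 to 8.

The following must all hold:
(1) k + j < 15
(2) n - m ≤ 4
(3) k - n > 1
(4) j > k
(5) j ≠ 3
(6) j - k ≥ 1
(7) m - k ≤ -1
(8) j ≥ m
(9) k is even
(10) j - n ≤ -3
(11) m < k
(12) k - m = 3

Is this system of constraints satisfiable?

Constraints 2, 6, 7, and 10 give n − j ≥ 3, j − k ≥ 1, k − m ≥ 1, m − n ≥ -4.
Adding all 4 inequalities: the left sides telescope to 0, and the right sides sum to 3 + 1 + 1 + (-4) = 1. So 0 ≥ 1, which is false.

Unsatisfiable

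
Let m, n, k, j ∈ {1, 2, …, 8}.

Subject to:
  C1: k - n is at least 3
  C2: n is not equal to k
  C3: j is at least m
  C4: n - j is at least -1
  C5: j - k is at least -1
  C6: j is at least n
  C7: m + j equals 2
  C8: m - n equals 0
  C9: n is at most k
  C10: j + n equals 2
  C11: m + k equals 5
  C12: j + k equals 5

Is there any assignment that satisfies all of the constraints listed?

Unsatisfiable

Constraints 1, 4, and 5 give k − n ≥ 3, n − j ≥ -1, j − k ≥ -1.
Adding all 3 inequalities: the left sides telescope to 0, and the right sides sum to 3 + (-1) + (-1) = 1. So 0 ≥ 1, which is false.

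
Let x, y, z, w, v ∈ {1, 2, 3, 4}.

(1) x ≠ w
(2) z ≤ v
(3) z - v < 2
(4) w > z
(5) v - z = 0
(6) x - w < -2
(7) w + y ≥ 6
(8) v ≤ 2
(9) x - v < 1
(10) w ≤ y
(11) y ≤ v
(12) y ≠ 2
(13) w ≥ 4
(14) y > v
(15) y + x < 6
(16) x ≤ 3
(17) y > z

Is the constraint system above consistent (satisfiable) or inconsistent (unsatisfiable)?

Unsatisfiable

From constraints 10 and 13: y ≥ w and w ≥ 4, so y ≥ 4. From constraints 8 and 11: y ≤ v and v ≤ 2, so y ≤ 2. But 2 < 4, so no value of y works.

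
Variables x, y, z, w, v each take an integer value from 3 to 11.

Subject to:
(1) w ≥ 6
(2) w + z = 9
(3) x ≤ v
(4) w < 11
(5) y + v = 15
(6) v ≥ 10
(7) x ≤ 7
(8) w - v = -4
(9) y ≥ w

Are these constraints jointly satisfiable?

From constraints 1 and 9: y ≥ w ≥ 6. From constraint 6: v ≥ 10. Hence y + v ≥ 16. But constraint 5 requires y + v = 15, and 15 < 16. Contradiction.

Unsatisfiable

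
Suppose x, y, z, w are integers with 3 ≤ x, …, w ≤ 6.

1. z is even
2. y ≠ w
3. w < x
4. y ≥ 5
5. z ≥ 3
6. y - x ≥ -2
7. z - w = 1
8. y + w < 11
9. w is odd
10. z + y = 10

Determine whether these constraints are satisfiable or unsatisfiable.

The assignment x = 5, y = 6, z = 4, w = 3 works:
  constraint 6 holds since y - x = 1.
  constraint 7 holds since z - w = 1.
The rest check out directly.

Satisfiable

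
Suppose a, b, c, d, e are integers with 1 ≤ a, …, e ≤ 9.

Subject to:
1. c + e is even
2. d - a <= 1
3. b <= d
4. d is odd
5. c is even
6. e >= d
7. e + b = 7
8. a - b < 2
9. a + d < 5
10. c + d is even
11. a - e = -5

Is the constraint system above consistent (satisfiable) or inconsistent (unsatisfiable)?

Unsatisfiable

Constraint 5 makes c even and constraint 4 makes d odd, so c + d must be odd. Constraint 10 says c + d is even — contradiction.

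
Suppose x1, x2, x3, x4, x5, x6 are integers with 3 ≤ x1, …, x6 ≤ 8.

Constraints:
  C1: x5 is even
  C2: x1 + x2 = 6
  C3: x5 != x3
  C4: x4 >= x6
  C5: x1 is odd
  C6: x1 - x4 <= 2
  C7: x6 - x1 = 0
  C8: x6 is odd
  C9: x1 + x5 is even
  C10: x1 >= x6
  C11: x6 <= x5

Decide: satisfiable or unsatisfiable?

Constraint 5 makes x1 odd and constraint 1 makes x5 even, so x1 + x5 must be odd. Constraint 9 says x1 + x5 is even — contradiction.

Unsatisfiable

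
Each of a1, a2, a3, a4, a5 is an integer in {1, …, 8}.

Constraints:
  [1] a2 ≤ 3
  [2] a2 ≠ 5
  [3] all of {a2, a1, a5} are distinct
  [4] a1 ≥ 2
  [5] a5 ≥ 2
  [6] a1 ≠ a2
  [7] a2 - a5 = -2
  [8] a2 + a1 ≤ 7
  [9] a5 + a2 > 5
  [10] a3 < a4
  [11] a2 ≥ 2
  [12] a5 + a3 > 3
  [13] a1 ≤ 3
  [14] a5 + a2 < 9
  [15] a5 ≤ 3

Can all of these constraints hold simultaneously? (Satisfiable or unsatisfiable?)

Unsatisfiable

Constraints 1, 4, 5, 11, 13, and 15 confine each of a2, a1, a5 to the 2 values {2, 3}.
Constraint 3 requires all 3 of them to be distinct, but only 2 values are available — impossible by the pigeonhole principle.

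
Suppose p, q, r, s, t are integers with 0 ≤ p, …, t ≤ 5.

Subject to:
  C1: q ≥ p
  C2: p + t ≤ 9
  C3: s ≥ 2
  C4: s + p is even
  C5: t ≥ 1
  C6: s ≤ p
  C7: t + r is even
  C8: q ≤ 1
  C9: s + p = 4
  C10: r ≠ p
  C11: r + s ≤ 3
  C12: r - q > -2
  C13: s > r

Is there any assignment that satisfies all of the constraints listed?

From constraints 3 and 6: p ≥ s and s ≥ 2, so p ≥ 2. From constraints 1 and 8: p ≤ q and q ≤ 1, so p ≤ 1. But 1 < 2, so no value of p works.

Unsatisfiable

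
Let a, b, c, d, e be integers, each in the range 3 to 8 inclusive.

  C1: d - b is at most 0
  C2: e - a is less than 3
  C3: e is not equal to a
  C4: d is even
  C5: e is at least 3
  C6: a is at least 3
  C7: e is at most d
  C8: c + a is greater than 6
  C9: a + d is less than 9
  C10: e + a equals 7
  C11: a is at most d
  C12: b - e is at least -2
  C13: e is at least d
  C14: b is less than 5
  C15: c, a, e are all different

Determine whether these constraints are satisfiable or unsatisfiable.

One satisfying assignment is a = 3, b = 4, c = 5, d = 4, e = 4.
For the less obvious constraints — constraint 1: d - b = 0; constraint 2: e - a = 1 — and the others hold by inspection.

Satisfiable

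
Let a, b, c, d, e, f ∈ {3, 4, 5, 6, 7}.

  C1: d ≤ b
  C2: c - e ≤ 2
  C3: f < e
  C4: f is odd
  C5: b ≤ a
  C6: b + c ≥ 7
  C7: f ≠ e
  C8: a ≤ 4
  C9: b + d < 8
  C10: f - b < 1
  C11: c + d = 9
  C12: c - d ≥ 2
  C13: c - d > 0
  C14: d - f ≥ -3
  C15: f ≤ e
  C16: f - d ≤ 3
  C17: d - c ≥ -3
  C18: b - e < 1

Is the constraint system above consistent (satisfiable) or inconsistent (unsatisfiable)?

Satisfiable

Take a = 3, b = 3, c = 6, d = 3, e = 5, f = 3. Then constraint 2: c - e = 1; constraint 6: b + c = 9, and every other listed constraint is also met.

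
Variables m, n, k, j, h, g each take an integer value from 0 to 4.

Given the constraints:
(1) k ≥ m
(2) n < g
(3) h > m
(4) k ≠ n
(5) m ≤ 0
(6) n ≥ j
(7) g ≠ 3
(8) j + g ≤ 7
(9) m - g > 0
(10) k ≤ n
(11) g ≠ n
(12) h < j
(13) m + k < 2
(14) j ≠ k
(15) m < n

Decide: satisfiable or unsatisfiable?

Unsatisfiable

Constraints 2, 3, 6, 9, and 12 give n < g, g < m, m < h, h < j, j ≤ n. Chaining: n < g < m < h < j ≤ n, which forces n < n — impossible.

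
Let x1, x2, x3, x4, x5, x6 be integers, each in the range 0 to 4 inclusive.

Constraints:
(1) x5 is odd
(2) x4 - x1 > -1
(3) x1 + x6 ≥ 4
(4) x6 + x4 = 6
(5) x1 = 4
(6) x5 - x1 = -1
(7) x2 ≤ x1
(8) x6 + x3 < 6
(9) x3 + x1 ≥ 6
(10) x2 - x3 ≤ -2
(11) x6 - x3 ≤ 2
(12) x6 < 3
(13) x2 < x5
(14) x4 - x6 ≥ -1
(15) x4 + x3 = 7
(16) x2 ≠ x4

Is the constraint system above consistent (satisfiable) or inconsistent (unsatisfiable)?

Satisfiable

The assignment x1 = 4, x2 = 1, x3 = 3, x4 = 4, x5 = 3, x6 = 2 works:
  constraint 2 holds since x4 - x1 = 0.
  constraint 3 holds since x1 + x6 = 6.
The rest check out directly.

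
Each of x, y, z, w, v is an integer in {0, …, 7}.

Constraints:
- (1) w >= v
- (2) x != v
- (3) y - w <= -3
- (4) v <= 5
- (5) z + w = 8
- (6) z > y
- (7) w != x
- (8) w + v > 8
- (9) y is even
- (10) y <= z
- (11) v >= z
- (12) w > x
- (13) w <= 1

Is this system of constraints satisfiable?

Unsatisfiable

From constraints 4 and 11: z ≤ v ≤ 5. From constraint 13: w ≤ 1. Hence z + w ≤ 6. But constraint 5 requires z + w = 8, and 8 > 6. Contradiction.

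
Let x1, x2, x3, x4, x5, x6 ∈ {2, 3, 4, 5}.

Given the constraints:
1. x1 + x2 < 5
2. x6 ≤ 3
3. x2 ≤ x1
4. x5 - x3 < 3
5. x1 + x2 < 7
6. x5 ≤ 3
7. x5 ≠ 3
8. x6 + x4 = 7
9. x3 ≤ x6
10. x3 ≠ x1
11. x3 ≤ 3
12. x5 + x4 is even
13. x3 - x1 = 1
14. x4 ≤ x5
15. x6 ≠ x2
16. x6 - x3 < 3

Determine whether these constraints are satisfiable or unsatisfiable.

Unsatisfiable

From constraint 2: x6 ≤ 3. From constraints 6 and 14: x4 ≤ x5 ≤ 3. Hence x6 + x4 ≤ 6. But constraint 8 requires x6 + x4 = 7, and 7 > 6. Contradiction.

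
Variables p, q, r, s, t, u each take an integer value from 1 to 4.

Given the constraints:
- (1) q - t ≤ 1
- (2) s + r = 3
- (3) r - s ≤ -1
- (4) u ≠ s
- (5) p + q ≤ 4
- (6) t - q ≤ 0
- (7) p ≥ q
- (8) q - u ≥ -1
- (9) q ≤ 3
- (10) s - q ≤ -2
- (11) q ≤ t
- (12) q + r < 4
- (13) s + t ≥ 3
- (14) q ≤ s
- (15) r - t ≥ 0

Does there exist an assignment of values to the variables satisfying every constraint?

Unsatisfiable

Constraints 1, 3, 10, and 15 give s − r ≥ 1, r − t ≥ 0, t − q ≥ -1, q − s ≥ 2.
Adding all 4 inequalities: the left sides telescope to 0, and the right sides sum to 1 + 0 + (-1) + 2 = 2. So 0 ≥ 2, which is false.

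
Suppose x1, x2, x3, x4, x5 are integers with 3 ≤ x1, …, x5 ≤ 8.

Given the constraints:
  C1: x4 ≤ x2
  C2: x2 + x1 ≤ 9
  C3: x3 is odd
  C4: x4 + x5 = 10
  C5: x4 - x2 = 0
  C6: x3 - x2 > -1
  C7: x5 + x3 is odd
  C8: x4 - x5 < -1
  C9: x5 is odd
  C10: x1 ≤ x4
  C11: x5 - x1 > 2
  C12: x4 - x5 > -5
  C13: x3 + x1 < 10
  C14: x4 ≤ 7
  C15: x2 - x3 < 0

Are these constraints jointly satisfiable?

Unsatisfiable

Constraint 9 makes x5 odd and constraint 3 makes x3 odd, so x5 + x3 must be even. Constraint 7 says x5 + x3 is odd — contradiction.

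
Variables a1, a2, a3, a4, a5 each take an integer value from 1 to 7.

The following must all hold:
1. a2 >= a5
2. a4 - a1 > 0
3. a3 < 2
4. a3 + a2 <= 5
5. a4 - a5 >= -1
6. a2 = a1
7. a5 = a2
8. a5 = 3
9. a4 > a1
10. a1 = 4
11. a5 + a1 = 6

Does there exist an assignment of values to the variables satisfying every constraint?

Constraint 8 fixes a5 = 3 and constraint 10 fixes a1 = 4. Constraints 6 and 7 give a5 = a2 = a1, so a5 = a1. But 3 ≠ 4 — contradiction.

Unsatisfiable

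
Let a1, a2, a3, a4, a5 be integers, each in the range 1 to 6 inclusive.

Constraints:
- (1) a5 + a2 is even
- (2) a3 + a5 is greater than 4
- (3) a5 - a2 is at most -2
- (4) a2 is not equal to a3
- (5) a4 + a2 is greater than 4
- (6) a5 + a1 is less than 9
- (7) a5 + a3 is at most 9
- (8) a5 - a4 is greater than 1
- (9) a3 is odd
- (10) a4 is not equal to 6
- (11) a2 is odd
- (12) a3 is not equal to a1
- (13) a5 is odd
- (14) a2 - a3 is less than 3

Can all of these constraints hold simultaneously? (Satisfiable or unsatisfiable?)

Satisfiable

One satisfying assignment is a1 = 5, a2 = 5, a3 = 3, a4 = 1, a5 = 3.
For the less obvious constraints — constraint 2: a3 + a5 = 6; constraint 3: a5 - a2 = -2 — and the others hold by inspection.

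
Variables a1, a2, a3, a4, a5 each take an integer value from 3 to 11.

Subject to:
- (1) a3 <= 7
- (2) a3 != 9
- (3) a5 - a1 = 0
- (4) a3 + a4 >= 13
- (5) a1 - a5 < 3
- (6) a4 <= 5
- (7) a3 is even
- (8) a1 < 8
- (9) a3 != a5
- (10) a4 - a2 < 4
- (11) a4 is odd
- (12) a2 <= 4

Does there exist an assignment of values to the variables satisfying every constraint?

Unsatisfiable

From constraint 1: a3 ≤ 7. From constraint 6: a4 ≤ 5. Hence a3 + a4 ≤ 12. But constraint 4 requires a3 + a4 ≥ 13, and 13 > 12. Contradiction.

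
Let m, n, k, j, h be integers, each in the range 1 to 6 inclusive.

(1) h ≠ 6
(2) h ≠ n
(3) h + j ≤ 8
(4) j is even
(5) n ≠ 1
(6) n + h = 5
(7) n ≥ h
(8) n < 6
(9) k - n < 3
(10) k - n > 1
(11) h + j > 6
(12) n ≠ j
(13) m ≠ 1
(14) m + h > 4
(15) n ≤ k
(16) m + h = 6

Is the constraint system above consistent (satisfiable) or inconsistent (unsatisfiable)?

Satisfiable

Try m = 5, n = 4, k = 6, j = 6, h = 1.
Check constraint 3: h + j = 7; constraint 6: n + h = 5; constraint 9: k - n = 2. The remaining constraints are straightforward to verify.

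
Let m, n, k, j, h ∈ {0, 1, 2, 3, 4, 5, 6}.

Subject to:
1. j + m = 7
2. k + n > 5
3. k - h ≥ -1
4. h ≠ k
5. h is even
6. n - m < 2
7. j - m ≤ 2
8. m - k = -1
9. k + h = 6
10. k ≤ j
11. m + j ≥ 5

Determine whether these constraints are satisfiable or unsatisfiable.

Satisfiable

Take m = 3, n = 2, k = 4, j = 4, h = 2. Then constraint 1: j + m = 7; constraint 2: k + n = 6; constraint 3: k - h = 2, and every other listed constraint is also met.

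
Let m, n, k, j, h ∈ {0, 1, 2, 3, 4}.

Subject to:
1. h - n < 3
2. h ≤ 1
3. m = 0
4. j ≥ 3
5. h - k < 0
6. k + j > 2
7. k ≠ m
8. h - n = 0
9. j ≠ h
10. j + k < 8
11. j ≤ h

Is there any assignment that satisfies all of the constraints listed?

Unsatisfiable

From constraint 4: j ≥ 3. From constraints 2 and 11: j ≤ h and h ≤ 1, so j ≤ 1. But 1 < 3, so no value of j works.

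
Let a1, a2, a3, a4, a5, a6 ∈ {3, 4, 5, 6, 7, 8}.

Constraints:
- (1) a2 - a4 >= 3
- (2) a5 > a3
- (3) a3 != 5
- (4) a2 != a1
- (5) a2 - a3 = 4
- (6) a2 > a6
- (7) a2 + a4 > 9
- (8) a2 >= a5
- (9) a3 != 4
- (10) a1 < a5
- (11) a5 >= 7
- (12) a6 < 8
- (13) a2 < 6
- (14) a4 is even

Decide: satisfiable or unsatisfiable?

From constraints 8 and 11: a2 ≥ a5 and a5 ≥ 7, so a2 ≥ 7. From constraint 13: a2 ≤ 5. But 5 < 7, so no value of a2 works.

Unsatisfiable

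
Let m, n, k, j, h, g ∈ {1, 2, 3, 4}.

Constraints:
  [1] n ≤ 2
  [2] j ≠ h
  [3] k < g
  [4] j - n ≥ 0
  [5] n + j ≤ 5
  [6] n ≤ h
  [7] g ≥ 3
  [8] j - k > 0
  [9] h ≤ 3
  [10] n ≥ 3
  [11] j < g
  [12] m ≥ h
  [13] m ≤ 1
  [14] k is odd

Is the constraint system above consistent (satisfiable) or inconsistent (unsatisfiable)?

From constraints 6 and 10: h ≥ n and n ≥ 3, so h ≥ 3. From constraints 12 and 13: h ≤ m and m ≤ 1, so h ≤ 1. But 1 < 3, so no value of h works.

Unsatisfiable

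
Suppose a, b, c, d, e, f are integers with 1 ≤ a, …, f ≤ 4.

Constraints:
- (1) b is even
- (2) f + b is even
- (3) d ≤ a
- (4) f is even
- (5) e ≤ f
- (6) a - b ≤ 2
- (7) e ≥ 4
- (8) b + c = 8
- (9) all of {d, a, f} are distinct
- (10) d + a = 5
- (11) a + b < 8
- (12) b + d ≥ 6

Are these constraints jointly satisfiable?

Satisfiable

Take a = 3, b = 4, c = 4, d = 2, e = 4, f = 4. Then constraint 6: a - b = -1; constraint 8: b + c = 8, and every other listed constraint is also met.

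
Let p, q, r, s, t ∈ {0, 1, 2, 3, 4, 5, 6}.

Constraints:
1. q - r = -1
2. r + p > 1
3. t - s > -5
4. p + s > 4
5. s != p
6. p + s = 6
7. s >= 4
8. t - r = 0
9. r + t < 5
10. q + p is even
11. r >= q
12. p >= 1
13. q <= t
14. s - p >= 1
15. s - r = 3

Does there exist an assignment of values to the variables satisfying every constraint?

Satisfiable

Setting (p, q, r, s, t) = (2, 0, 1, 4, 1) satisfies everything: constraint 1: q - r = -1; constraint 2: r + p = 3, and the others follow.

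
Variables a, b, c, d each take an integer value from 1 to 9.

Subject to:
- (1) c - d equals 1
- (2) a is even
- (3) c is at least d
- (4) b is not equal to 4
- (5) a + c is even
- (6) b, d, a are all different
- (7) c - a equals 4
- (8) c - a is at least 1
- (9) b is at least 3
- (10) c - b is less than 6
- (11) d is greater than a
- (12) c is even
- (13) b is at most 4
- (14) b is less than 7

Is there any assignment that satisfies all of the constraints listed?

Satisfiable

Take a = 4, b = 3, c = 8, d = 7. Then constraint 1: c - d = 1; constraint 7: c - a = 4; constraint 8: c - a = 4, and every other listed constraint is also met.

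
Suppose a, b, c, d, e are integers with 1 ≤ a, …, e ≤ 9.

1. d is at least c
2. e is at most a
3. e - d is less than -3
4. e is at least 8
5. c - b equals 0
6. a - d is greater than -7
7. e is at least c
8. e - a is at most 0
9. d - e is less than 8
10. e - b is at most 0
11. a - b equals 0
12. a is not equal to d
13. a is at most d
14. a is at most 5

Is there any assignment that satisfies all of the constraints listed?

From constraints 2 and 4: a ≥ e and e ≥ 8, so a ≥ 8. From constraint 14: a ≤ 5. But 5 < 8, so no value of a works.

Unsatisfiable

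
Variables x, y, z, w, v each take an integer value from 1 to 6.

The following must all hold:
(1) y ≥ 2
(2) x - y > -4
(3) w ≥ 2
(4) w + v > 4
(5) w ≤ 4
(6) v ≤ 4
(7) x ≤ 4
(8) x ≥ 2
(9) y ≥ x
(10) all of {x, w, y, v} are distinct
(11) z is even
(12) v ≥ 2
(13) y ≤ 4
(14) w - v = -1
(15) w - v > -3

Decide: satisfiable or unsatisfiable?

Constraints 1, 3, 5, 6, 7, 8, 12, and 13 confine each of x, w, y, v to the 3 values {2, …, 4}.
Constraint 10 requires all 4 of them to be distinct, but only 3 values are available — impossible by the pigeonhole principle.

Unsatisfiable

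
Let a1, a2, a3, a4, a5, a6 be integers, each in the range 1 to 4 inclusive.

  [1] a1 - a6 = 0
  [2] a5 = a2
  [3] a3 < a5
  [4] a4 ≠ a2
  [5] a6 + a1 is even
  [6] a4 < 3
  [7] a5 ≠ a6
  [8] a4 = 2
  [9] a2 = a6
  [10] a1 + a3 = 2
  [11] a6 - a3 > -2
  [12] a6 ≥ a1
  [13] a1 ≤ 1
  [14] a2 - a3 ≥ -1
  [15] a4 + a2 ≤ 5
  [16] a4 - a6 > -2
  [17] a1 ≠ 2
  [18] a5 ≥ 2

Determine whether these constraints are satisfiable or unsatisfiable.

Unsatisfiable

From constraints 2 and 9, a5 = a2 = a6, so a5 = a6. But constraint 7 says a5 ≠ a6. Contradiction.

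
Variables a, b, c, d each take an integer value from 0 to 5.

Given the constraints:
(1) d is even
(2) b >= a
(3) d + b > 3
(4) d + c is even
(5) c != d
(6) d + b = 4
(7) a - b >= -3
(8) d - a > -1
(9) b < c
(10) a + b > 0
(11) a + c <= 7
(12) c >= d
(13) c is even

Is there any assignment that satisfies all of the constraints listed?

Try a = 1, b = 2, c = 4, d = 2.
Check constraint 3: d + b = 4; constraint 6: d + b = 4. The remaining constraints are straightforward to verify.

Satisfiable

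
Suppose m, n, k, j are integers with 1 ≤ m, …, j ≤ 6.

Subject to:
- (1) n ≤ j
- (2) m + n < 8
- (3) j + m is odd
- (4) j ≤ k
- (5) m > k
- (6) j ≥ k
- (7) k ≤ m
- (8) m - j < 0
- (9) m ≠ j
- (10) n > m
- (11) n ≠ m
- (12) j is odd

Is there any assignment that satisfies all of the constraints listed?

Constraints 1, 4, 5, and 10 give j ≤ k, k < m, m < n, n ≤ j. Chaining: j ≤ k < m < n ≤ j, which forces j < j — impossible.

Unsatisfiable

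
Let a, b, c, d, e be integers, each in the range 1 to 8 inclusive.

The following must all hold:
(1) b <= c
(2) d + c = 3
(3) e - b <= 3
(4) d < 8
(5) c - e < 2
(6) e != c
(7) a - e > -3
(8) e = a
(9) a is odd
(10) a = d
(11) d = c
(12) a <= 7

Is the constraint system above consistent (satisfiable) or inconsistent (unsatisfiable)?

Unsatisfiable

From constraints 8, 10, and 11, e = a = d = c, so e = c. But constraint 6 says e ≠ c. Contradiction.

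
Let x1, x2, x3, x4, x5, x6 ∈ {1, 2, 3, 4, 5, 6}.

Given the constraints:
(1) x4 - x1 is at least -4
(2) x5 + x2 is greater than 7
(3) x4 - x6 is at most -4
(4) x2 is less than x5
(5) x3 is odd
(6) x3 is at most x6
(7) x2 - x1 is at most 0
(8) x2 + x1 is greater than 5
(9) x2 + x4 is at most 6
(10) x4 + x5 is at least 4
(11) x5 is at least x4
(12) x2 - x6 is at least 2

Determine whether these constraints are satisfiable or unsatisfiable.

Constraints 1, 3, 7, and 12 give x6 − x4 ≥ 4, x4 − x1 ≥ -4, x1 − x2 ≥ 0, x2 − x6 ≥ 2.
Adding all 4 inequalities: the left sides telescope to 0, and the right sides sum to 4 + (-4) + 0 + 2 = 2. So 0 ≥ 2, which is false.

Unsatisfiable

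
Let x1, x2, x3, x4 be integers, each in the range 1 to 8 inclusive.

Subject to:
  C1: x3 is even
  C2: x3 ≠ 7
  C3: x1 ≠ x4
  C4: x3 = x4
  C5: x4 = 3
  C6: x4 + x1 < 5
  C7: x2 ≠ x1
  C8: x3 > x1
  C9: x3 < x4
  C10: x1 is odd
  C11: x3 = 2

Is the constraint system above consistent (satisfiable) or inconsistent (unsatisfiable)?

Unsatisfiable

Constraint 11 fixes x3 = 2 and constraint 5 fixes x4 = 3, but constraint 4 requires x3 = x4. Since 2 ≠ 3, contradiction.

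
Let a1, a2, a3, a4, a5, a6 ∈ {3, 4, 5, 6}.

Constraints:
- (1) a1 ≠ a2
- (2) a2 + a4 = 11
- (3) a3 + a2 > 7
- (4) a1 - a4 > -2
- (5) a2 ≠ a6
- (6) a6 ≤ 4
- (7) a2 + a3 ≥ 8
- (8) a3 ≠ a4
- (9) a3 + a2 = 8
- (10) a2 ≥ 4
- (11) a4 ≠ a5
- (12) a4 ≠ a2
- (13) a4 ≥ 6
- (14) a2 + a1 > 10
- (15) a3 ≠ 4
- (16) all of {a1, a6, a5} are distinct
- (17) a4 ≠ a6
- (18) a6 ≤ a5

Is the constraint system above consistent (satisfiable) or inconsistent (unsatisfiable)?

Satisfiable

The assignment a1 = 6, a2 = 5, a3 = 3, a4 = 6, a5 = 5, a6 = 3 works:
  constraint 2 holds since a2 + a4 = 11.
  constraint 3 holds since a3 + a2 = 8.
  constraint 4 holds since a1 - a4 = 0.
The rest check out directly.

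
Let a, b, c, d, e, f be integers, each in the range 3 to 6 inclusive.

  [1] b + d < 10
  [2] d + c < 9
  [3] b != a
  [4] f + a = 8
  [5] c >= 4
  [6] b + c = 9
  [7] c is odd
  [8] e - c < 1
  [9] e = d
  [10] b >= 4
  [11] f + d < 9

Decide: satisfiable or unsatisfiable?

One satisfying assignment is a = 3, b = 4, c = 5, d = 3, e = 3, f = 5.
For the less obvious constraints — constraint 1: b + d = 7; constraint 2: d + c = 8 — and the others hold by inspection.

Satisfiable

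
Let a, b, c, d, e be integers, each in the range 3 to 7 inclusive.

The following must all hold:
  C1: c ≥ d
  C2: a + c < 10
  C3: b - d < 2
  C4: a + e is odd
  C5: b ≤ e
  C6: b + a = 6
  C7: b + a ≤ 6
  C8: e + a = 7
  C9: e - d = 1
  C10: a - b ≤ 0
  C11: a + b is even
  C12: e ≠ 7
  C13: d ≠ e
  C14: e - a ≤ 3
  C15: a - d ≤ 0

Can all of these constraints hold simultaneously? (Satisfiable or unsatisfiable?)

Try a = 3, b = 3, c = 4, d = 3, e = 4.
Check constraint 2: a + c = 7; constraint 3: b - d = 0; constraint 6: b + a = 6. The remaining constraints are straightforward to verify.

Satisfiable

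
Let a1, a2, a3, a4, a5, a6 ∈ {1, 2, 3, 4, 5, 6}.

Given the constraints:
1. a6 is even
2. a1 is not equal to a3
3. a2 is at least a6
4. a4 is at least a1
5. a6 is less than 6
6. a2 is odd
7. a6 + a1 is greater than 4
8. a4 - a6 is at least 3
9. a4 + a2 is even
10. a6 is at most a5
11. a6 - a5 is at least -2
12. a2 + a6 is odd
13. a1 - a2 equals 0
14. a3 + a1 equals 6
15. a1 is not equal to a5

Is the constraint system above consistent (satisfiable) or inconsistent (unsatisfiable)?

One satisfying assignment is a1 = 5, a2 = 5, a3 = 1, a4 = 5, a5 = 3, a6 = 2.
For the less obvious constraints — constraint 7: a6 + a1 = 7; constraint 8: a4 - a6 = 3; constraint 11: a6 - a5 = -1 — and the others hold by inspection.

Satisfiable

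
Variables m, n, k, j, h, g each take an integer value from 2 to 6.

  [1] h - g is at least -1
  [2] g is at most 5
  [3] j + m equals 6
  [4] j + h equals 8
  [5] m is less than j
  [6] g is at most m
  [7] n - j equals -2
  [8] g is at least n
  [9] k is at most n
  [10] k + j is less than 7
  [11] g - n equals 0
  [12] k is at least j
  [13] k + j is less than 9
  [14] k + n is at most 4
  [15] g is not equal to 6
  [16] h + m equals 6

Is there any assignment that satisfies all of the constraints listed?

Unsatisfiable

Constraints 5, 6, 8, 9, and 12 give n ≤ g, g ≤ m, m < j, j ≤ k, k ≤ n. Chaining: n ≤ g ≤ m < j ≤ k ≤ n, which forces n < n — impossible.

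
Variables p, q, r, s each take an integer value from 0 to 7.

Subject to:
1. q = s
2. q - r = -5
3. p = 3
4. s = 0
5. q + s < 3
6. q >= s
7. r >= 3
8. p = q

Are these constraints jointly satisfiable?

Unsatisfiable

Constraint 3 fixes p = 3 and constraint 4 fixes s = 0. Constraints 1 and 8 give p = q = s, so p = s. But 3 ≠ 0 — contradiction.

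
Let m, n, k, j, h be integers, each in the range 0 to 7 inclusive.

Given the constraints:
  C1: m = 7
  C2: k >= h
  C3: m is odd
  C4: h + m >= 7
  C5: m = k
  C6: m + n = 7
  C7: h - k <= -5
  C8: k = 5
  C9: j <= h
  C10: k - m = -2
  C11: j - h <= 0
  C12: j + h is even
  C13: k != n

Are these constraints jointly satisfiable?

Constraint 1 fixes m = 7 and constraint 8 fixes k = 5, but constraint 5 requires m = k. Since 7 ≠ 5, contradiction.

Unsatisfiable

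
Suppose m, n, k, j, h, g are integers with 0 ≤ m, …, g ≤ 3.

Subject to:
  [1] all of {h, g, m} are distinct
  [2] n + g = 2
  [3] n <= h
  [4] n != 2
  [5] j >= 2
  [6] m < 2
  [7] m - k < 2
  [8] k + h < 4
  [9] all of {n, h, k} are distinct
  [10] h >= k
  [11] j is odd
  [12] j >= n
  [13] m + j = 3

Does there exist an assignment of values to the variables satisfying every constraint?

Setting (m, n, k, j, h, g) = (0, 1, 0, 3, 3, 1) satisfies everything: constraint 2: n + g = 2; constraint 7: m - k = 0, and the others follow.

Satisfiable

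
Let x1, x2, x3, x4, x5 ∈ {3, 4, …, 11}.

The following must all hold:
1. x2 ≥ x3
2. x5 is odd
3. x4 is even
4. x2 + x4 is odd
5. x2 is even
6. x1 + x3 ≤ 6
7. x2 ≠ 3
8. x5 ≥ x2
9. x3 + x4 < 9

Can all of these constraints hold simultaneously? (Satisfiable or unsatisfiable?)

Unsatisfiable

Constraint 5 makes x2 even and constraint 3 makes x4 even, so x2 + x4 must be even. Constraint 4 says x2 + x4 is odd — contradiction.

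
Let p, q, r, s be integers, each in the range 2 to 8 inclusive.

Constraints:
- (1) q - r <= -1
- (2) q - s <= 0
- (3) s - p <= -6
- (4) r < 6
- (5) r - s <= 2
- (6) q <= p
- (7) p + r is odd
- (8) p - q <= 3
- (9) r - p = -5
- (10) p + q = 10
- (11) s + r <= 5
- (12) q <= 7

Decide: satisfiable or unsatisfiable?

Constraints 1, 3, 5, and 8 give s − r ≥ -2, r − q ≥ 1, q − p ≥ -3, p − s ≥ 6.
Adding all 4 inequalities: the left sides telescope to 0, and the right sides sum to (-2) + 1 + (-3) + 6 = 2. So 0 ≥ 2, which is false.

Unsatisfiable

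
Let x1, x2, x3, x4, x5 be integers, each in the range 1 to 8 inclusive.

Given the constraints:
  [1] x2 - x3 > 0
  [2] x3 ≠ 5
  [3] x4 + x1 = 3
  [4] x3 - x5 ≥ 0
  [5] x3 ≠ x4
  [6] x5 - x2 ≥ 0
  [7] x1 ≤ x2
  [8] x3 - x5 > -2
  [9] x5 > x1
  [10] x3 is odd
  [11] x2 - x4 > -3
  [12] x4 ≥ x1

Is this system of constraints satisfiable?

Constraints 1, 4, and 6 give x5 ≤ x3, x3 < x2, x2 ≤ x5. Chaining: x5 ≤ x3 < x2 ≤ x5, which forces x5 < x5 — impossible.

Unsatisfiable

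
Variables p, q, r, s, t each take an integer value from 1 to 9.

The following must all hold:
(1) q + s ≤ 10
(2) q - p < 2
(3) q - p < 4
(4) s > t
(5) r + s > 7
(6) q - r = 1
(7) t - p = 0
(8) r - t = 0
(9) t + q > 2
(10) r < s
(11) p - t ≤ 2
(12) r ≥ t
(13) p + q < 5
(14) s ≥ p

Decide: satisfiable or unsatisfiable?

Satisfiable

Try p = 1, q = 2, r = 1, s = 8, t = 1.
Check constraint 1: q + s = 10; constraint 2: q - p = 1. The remaining constraints are straightforward to verify.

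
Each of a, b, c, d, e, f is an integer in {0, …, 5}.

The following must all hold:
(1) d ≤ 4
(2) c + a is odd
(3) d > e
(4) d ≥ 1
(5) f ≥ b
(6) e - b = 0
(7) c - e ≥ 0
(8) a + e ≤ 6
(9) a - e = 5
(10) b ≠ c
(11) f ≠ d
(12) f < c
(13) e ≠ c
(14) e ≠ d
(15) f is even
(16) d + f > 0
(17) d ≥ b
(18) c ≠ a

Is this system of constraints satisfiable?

One satisfying assignment is a = 5, b = 0, c = 2, d = 2, e = 0, f = 0.
For the less obvious constraints — constraint 6: e - b = 0; constraint 7: c - e = 2 — and the others hold by inspection.

Satisfiable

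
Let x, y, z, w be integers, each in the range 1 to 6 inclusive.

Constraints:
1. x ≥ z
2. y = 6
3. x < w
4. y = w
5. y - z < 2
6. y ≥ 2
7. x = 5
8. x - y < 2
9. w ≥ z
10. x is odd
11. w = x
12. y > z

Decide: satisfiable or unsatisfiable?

Unsatisfiable

Constraint 2 fixes y = 6 and constraint 7 fixes x = 5. Constraints 4 and 11 give y = w = x, so y = x. But 6 ≠ 5 — contradiction.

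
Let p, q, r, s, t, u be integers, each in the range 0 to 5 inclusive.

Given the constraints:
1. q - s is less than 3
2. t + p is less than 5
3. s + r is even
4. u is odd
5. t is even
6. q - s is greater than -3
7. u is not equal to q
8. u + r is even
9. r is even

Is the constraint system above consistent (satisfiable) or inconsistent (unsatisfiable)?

Constraint 4 makes u odd and constraint 9 makes r even, so u + r must be odd. Constraint 8 says u + r is even — contradiction.

Unsatisfiable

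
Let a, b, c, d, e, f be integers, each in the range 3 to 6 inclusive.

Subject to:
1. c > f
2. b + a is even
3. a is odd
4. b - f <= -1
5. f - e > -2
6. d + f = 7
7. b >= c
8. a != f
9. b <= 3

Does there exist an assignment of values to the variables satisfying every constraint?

Unsatisfiable

Constraints 1, 4, and 7 give b < f, f < c, c ≤ b. Chaining: b < f < c ≤ b, which forces b < b — impossible.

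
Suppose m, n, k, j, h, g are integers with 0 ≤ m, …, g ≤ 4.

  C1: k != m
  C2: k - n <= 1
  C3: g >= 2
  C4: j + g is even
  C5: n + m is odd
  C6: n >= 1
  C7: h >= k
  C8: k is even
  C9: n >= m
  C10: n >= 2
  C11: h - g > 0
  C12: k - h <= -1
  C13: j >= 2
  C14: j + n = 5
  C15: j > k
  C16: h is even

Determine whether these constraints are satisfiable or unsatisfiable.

Satisfiable

One satisfying assignment is m = 1, n = 2, k = 2, j = 3, h = 4, g = 3.
For the less obvious constraints — constraint 2: k - n = 0; constraint 11: h - g = 1; constraint 12: k - h = -2 — and the others hold by inspection.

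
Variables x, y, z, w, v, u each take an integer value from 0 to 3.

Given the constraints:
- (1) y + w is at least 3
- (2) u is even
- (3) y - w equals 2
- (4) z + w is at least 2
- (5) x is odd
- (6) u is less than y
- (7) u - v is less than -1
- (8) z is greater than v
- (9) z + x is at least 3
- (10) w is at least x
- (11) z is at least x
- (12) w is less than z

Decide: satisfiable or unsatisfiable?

Satisfiable

Take x = 1, y = 3, z = 3, w = 1, v = 2, u = 0. Then constraint 1: y + w = 4; constraint 3: y - w = 2, and every other listed constraint is also met.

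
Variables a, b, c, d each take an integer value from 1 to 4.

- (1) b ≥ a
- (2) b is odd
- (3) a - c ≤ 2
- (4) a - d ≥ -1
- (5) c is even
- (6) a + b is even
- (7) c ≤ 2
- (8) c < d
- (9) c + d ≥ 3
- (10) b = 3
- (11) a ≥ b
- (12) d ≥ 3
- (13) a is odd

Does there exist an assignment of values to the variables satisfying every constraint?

Satisfiable

Try a = 3, b = 3, c = 2, d = 3.
Check constraint 3: a - c = 1; constraint 4: a - d = 0; constraint 9: c + d = 5. The remaining constraints are straightforward to verify.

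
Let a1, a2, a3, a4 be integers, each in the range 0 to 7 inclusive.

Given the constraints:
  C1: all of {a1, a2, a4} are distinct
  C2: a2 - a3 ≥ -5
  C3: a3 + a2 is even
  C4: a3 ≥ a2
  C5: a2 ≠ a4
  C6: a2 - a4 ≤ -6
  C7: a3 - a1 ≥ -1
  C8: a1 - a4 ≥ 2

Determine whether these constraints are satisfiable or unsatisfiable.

Constraints 2, 6, 7, and 8 give a2 − a3 ≥ -5, a3 − a1 ≥ -1, a1 − a4 ≥ 2, a4 − a2 ≥ 6.
Adding all 4 inequalities: the left sides telescope to 0, and the right sides sum to (-5) + (-1) + 2 + 6 = 2. So 0 ≥ 2, which is false.

Unsatisfiable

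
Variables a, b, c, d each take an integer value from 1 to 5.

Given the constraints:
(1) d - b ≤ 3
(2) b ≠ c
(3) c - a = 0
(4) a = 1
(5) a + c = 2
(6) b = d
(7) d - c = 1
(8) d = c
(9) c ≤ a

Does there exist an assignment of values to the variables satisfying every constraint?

Unsatisfiable

From constraints 6 and 8, b = d = c, so b = c. But constraint 2 says b ≠ c. Contradiction.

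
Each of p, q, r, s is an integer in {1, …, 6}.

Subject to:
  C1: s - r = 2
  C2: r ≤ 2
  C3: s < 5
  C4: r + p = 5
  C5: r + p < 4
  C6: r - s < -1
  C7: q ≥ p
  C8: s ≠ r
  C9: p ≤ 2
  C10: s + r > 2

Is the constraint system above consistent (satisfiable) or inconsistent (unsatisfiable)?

Unsatisfiable

From constraint 2: r ≤ 2. From constraint 9: p ≤ 2. Hence r + p ≤ 4. But constraint 4 requires r + p = 5, and 5 > 4. Contradiction.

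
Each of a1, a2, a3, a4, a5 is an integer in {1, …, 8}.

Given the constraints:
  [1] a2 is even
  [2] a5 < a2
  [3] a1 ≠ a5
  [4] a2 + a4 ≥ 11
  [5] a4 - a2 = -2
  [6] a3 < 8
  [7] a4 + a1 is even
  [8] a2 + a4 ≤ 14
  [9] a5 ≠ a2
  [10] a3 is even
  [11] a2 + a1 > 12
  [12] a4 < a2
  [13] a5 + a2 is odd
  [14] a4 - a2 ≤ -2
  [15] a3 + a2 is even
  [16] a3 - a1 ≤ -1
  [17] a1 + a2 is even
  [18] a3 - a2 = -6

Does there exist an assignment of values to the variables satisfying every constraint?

Satisfiable

Setting (a1, a2, a3, a4, a5) = (6, 8, 2, 6, 5) satisfies everything: constraint 4: a2 + a4 = 14; constraint 5: a4 - a2 = -2; constraint 8: a2 + a4 = 14, and the others follow.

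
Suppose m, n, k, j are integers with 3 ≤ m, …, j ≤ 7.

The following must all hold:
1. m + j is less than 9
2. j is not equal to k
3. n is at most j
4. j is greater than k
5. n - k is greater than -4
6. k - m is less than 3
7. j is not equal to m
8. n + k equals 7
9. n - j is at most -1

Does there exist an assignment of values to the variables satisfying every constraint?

Satisfiable

Take m = 3, n = 3, k = 4, j = 5. Then constraint 1: m + j = 8; constraint 5: n - k = -1, and every other listed constraint is also met.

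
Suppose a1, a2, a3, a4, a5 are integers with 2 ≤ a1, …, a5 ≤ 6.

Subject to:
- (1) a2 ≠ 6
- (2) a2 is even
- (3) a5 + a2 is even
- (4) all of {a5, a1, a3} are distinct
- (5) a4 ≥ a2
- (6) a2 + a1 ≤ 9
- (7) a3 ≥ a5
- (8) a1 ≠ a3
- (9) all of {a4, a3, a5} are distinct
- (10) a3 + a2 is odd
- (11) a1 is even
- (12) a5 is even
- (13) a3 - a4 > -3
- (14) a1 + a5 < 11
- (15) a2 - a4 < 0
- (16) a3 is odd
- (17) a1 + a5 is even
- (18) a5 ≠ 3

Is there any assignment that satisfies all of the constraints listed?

Satisfiable

Setting (a1, a2, a3, a4, a5) = (6, 2, 3, 4, 2) satisfies everything: constraint 6: a2 + a1 = 8; constraint 13: a3 - a4 = -1, and the others follow.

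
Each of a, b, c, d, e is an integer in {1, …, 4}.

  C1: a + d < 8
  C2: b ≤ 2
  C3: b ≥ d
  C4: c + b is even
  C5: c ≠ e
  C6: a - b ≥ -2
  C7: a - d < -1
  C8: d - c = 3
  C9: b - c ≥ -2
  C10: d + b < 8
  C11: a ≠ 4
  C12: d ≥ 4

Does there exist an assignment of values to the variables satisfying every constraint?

Unsatisfiable

From constraint 12: d ≥ 4. From constraints 2 and 3: d ≤ b and b ≤ 2, so d ≤ 2. But 2 < 4, so no value of d works.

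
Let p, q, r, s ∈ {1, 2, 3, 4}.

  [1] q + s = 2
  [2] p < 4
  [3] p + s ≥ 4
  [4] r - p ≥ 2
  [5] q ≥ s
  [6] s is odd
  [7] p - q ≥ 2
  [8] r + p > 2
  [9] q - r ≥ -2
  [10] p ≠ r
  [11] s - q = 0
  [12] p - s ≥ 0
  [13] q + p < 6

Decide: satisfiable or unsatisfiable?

Constraints 4, 7, and 9 give p − q ≥ 2, q − r ≥ -2, r − p ≥ 2.
Adding all 3 inequalities: the left sides telescope to 0, and the right sides sum to 2 + (-2) + 2 = 2. So 0 ≥ 2, which is false.

Unsatisfiable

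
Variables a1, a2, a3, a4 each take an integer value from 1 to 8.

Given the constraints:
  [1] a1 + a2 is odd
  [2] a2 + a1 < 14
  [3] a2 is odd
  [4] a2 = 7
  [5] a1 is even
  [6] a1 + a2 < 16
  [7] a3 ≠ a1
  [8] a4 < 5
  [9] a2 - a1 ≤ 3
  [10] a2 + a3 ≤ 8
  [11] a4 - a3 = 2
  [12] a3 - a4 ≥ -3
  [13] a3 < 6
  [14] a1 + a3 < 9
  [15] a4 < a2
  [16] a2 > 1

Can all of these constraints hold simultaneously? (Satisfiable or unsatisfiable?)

Satisfiable

Take a1 = 6, a2 = 7, a3 = 1, a4 = 3. Then constraint 2: a2 + a1 = 13; constraint 6: a1 + a2 = 13, and every other listed constraint is also met.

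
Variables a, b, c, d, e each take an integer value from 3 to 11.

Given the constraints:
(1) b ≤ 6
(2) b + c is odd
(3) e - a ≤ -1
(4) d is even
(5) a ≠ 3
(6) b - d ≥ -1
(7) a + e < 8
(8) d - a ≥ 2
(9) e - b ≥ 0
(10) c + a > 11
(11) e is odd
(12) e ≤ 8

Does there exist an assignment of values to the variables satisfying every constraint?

Unsatisfiable

Constraints 3, 6, 8, and 9 give a − e ≥ 1, e − b ≥ 0, b − d ≥ -1, d − a ≥ 2.
Adding all 4 inequalities: the left sides telescope to 0, and the right sides sum to 1 + 0 + (-1) + 2 = 2. So 0 ≥ 2, which is false.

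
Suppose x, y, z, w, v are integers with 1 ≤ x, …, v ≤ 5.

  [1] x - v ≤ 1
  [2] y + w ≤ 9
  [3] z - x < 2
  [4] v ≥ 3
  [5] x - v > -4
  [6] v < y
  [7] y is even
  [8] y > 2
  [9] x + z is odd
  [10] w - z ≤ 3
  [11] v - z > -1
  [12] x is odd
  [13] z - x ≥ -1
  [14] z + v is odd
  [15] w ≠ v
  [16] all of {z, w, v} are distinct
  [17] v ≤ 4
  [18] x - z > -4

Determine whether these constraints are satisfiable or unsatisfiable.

The assignment x = 1, y = 4, z = 2, w = 4, v = 3 works:
  constraint 1 holds since x - v = -2.
  constraint 2 holds since y + w = 8.
The rest check out directly.

Satisfiable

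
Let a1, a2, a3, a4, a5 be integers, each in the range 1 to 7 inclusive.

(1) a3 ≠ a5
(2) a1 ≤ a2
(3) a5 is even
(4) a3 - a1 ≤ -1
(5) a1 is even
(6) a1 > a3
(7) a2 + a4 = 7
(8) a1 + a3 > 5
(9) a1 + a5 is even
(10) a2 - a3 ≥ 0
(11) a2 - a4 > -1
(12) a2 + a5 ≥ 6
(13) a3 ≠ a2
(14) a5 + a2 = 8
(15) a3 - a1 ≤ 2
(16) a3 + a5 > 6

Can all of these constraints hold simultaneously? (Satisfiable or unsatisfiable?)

Satisfiable

The assignment a1 = 4, a2 = 4, a3 = 3, a4 = 3, a5 = 4 works:
  constraint 4 holds since a3 - a1 = -1.
  constraint 7 holds since a2 + a4 = 7.
The rest check out directly.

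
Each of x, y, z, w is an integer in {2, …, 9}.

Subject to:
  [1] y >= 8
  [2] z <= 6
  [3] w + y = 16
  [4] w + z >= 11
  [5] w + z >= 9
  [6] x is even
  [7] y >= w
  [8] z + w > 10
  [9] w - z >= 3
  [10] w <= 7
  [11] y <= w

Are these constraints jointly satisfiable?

Unsatisfiable

From constraint 1: y ≥ 8. From constraints 10 and 11: y ≤ w and w ≤ 7, so y ≤ 7. But 7 < 8, so no value of y works.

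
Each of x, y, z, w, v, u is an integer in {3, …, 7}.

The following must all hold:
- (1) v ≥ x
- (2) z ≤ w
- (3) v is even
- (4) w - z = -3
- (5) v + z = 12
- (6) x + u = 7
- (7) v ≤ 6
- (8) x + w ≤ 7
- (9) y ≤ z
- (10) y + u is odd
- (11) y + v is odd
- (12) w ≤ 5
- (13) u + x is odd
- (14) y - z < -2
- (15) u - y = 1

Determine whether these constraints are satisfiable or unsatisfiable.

From constraint 7: v ≤ 6. From constraints 2 and 12: z ≤ w ≤ 5. Hence v + z ≤ 11. But constraint 5 requires v + z = 12, and 12 > 11. Contradiction.

Unsatisfiable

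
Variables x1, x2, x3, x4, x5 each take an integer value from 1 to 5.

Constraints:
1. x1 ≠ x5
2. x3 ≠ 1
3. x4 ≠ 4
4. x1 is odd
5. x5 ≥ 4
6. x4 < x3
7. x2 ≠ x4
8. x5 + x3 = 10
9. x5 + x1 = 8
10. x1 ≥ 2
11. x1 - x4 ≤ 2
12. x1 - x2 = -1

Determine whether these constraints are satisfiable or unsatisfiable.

Satisfiable

One satisfying assignment is x1 = 3, x2 = 4, x3 = 5, x4 = 3, x5 = 5.
For the less obvious constraints — constraint 8: x5 + x3 = 10; constraint 9: x5 + x1 = 8 — and the others hold by inspection.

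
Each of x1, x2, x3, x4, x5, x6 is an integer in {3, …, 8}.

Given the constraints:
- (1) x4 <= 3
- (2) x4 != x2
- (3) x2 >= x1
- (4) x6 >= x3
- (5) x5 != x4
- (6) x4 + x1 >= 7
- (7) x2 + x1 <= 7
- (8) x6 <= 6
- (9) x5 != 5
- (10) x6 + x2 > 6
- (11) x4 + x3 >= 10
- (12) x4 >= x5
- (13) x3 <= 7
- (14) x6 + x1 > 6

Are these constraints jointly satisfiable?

From constraint 1: x4 ≤ 3. From constraints 4 and 8: x3 ≤ x6 ≤ 6. Hence x4 + x3 ≤ 9. But constraint 11 requires x4 + x3 ≥ 10, and 10 > 9. Contradiction.

Unsatisfiable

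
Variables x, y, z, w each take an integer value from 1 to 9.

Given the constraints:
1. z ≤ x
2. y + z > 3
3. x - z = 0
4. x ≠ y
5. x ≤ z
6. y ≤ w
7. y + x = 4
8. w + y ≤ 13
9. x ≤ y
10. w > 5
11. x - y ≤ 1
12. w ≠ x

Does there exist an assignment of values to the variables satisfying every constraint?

Setting (x, y, z, w) = (1, 3, 1, 9) satisfies everything: constraint 2: y + z = 4; constraint 3: x - z = 0, and the others follow.

Satisfiable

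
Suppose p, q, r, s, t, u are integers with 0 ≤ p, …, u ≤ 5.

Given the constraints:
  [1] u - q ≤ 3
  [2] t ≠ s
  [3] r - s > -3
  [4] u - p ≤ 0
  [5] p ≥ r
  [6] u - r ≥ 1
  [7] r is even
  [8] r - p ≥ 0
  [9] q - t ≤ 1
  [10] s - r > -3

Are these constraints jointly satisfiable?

Unsatisfiable

Constraints 4, 6, and 8 give r − p ≥ 0, p − u ≥ 0, u − r ≥ 1.
Adding all 3 inequalities: the left sides telescope to 0, and the right sides sum to 0 + 0 + 1 = 1. So 0 ≥ 1, which is false.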